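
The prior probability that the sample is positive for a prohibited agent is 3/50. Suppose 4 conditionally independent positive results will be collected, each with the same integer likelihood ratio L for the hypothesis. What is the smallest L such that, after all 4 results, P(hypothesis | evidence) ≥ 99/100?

Prior odds = 0.06/0.94 = 3/47.
Target odds = 0.99/0.01 = 99.
Need L⁴ ≥ 99 ÷ (3/47) = 1551.
6⁴ = 1296 < 1551 ≤ 2401 = 7⁴, so L = 7.

7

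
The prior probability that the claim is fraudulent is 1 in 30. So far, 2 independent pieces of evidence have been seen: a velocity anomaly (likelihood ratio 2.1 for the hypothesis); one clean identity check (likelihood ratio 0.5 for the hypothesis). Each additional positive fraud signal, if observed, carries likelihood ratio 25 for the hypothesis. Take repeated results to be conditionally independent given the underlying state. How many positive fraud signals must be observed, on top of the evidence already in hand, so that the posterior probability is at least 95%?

2

Prior odds = (1/30)/(29/30) = 1/29.
Combined Bayes factor of the evidence already in hand = 2.1 × 0.5 = 1.05.
Odds after that evidence = (1/29) × 1.05 = 21/580.
Target odds = 0.95/0.05 = 19.
Need 25ⁿ ≥ 19 ÷ (21/580) = 11020/21.
25¹ = 25 falls short of 11020/21 but 25² = 625 reaches it, so n = 2.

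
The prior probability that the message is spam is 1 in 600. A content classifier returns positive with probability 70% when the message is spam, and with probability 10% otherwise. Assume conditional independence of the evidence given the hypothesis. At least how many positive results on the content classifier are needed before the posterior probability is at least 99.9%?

7

Prior odds = (1/600)/(599/600) = 1/599.
Likelihood ratio of a positive result = 0.7/0.1 = 7.
Target odds: 0.999 ÷ 0.001 = 999.
Need (1/599) × 7ⁿ ≥ 999, i.e. 7ⁿ ≥ 598401.
7⁶ = 117649 falls short of 598401 but 7⁷ = 823543 reaches it, so n = 7.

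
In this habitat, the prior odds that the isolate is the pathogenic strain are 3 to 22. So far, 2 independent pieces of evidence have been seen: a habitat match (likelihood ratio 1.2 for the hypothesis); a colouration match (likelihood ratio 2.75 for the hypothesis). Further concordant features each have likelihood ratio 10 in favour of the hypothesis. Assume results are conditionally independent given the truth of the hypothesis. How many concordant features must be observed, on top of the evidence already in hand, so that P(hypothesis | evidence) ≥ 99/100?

3

Prior odds = 3/22.
Combined Bayes factor of the evidence already in hand = 1.2 × 2.75 = 3.3.
Odds after that evidence = (3/22) × 3.3 = 0.45.
Target odds = 0.99/0.01 = 99.
Need 10ⁿ ≥ 99 ÷ 0.45 = 220.
10² = 100 falls short of 220 but 10³ = 1000 reaches it, so n = 3.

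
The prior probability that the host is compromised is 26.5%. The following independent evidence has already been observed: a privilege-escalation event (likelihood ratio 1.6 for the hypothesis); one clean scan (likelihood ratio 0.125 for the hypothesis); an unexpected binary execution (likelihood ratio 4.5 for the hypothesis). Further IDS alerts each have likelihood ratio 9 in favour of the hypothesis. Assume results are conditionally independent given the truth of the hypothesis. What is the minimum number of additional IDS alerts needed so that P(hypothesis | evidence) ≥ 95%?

Prior odds = 0.265/0.735 = 53/147.
Combined Bayes factor of the evidence already in hand = 1.6 × 0.125 × 4.5 = 0.9.
Odds after that evidence = (53/147) × 0.9 = 159/490.
Target odds = 0.95/0.05 = 19.
Need 9ⁿ ≥ 19 ÷ (159/490) = 9310/159.
9¹ = 9 falls short of 9310/159 but 9² = 81 reaches it, so n = 2.

2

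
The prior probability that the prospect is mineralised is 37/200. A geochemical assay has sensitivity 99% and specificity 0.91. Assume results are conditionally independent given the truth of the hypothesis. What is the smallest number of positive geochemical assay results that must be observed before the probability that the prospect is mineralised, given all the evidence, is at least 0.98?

Prior odds = 0.185/0.815 = 37/163.
False-positive rate = 1 − 0.91 = 0.09; likelihood ratio of a positive = 0.99/0.09 = 11.
Target odds: 0.98 ÷ 0.02 = 49.
Need (37/163) × 11ⁿ ≥ 49, i.e. 11ⁿ ≥ 7987/37.
11² = 121 falls short of 7987/37 but 11³ = 1331 reaches it, so n = 3.

3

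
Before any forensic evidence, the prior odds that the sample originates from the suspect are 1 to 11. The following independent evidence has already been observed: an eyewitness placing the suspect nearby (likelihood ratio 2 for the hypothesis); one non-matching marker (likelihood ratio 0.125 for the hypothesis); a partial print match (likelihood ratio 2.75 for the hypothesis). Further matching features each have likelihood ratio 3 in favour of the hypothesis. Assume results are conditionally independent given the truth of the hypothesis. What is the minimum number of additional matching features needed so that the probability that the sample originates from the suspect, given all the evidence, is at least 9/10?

Prior odds = 1/11.
Combined Bayes factor of the evidence already in hand = 2 × 0.125 × 2.75 = 0.6875.
Odds after that evidence = (1/11) × 0.6875 = 0.0625.
Target odds = 0.9/0.1 = 9.
Need 3ⁿ ≥ 9 ÷ 0.0625 = 144.
3⁴ = 81 falls short of 144 but 3⁵ = 243 reaches it, so n = 5.

5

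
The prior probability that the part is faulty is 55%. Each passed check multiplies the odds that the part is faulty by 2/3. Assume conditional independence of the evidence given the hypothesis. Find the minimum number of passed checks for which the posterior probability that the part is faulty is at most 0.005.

14

Prior odds = 0.55/0.45 = 11/9.
Likelihood ratio per passed check = 2/3.
Target odds: 0.005 ÷ 0.995 = 1/199.
Require (2/3)ⁿ ≤ 1/199 ÷ (11/9) = 9/2189.
(2/3)¹³ = 8192/1594323 is still above 9/2189 but (2/3)¹⁴ = 16384/4782969 is at or below it, so n = 14.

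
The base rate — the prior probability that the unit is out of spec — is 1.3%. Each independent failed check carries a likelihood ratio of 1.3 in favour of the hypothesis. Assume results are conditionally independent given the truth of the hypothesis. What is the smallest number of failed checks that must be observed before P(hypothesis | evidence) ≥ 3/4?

Prior odds = 0.013/0.987 = 13/987.
Likelihood ratio per failed check = 1.3.
Target odds: 0.75 ÷ 0.25 = 3.
Need (13/987) × 1.3ⁿ ≥ 3, i.e. 1.3ⁿ ≥ 2961/13.
1.3²⁰ ≈190.05 falls short of 2961/13 but 1.3²¹ ≈247.065 reaches it, so n = 21.

21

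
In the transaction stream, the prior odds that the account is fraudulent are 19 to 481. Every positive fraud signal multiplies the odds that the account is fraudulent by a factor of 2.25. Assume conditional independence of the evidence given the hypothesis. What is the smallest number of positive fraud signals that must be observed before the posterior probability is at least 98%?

9

Prior odds = 19/481.
Likelihood ratio per positive fraud signal = 2.25.
Target posterior odds = 0.98/0.02 = 49.
Require 2.25ⁿ ≥ 49 ÷ (19/481) = 23569/19.
2.25⁸ = 43046721/65536 falls short of 23569/19 but 2.25⁹ = 387420489/262144 reaches it, so n = 9.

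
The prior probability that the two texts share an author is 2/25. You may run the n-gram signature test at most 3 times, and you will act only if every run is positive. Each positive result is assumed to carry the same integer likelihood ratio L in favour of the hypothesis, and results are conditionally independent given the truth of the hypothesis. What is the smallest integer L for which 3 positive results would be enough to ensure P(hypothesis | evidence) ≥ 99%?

11

Prior odds = 0.08/0.92 = 2/23.
Target odds = 0.99/0.01 = 99.
Need L³ ≥ 99 ÷ (2/23) = 1138.5.
10³ = 1000 < 1138.5 ≤ 1331 = 11³, so L = 11.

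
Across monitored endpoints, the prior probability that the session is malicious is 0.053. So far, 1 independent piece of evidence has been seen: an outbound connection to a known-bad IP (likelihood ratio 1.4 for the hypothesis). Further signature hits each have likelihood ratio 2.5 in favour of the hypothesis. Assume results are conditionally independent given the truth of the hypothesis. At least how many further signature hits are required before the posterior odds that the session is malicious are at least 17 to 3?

Prior odds = 0.053/0.947 = 53/947.
Bayes factor of the evidence already in hand = 1.4.
Odds after that evidence = (53/947) × 1.4 = 371/4735.
Target odds = 17/3.
Need 2.5ⁿ ≥ 17/3 ÷ (371/4735) = 80495/1113.
2.5⁴ = 39.0625 falls short of 80495/1113 but 2.5⁵ = 97.65625 reaches it, so n = 5.

5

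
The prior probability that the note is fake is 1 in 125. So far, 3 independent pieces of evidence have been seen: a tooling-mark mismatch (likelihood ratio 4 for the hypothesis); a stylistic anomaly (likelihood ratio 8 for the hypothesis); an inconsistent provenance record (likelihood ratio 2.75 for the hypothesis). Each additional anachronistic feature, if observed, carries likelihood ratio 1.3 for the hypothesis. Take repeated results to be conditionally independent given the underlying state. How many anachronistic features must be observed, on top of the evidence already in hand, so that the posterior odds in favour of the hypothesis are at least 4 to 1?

Prior odds = 0.008/0.992 = 1/124.
Combined Bayes factor of the evidence already in hand = 4 × 8 × 2.75 = 88.
Odds after that evidence = (1/124) × 88 = 22/31.
Target odds = 4.
Need 1.3ⁿ ≥ 4 ÷ (22/31) = 62/11.
1.3⁶ = 4826809/1000000 falls short of 62/11 but 1.3⁷ = 62748517/10000000 reaches it, so n = 7.

7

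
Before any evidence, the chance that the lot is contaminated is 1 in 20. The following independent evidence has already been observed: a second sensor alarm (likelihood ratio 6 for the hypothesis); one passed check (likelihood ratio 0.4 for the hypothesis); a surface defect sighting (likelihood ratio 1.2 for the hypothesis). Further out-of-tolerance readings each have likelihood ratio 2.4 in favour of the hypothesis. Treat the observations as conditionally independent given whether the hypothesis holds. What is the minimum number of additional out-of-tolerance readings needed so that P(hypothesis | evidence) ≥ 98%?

Prior odds = 0.05/0.95 = 1/19.
Combined Bayes factor of the evidence already in hand = 6 × 0.4 × 1.2 = 2.88.
Odds after that evidence = (1/19) × 2.88 = 72/475.
Target odds = 0.98/0.02 = 49.
Need 2.4ⁿ ≥ 49 ÷ (72/475) = 23275/72.
2.4⁶ = 2985984/15625 falls short of 23275/72 but 2.4⁷ = 35831808/78125 reaches it, so n = 7.

7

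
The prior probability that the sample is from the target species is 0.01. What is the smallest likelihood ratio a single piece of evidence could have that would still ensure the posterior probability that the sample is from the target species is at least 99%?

Prior odds = 0.01/0.99 = 1/99.
Target odds = 0.99/0.01 = 99.
Required Bayes factor = 99 ÷ (1/99) = 9801.

9801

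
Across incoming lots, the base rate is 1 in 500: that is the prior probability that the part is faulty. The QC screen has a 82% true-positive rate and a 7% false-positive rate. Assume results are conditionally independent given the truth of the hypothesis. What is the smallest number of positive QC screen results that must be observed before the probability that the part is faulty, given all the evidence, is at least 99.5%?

Prior odds: 0.002 ÷ 0.998 = 1/499.
Likelihood ratio of a positive result = 0.82/0.07 = 82/7.
Target odds: 0.995 ÷ 0.005 = 199.
Require (82/7)ⁿ ≥ 199 ÷ (1/499) = 99301.
(82/7)⁴ = 45212176/2401 falls short of 99301 but (82/7)⁵ ≈220587 reaches it, so n = 5.

5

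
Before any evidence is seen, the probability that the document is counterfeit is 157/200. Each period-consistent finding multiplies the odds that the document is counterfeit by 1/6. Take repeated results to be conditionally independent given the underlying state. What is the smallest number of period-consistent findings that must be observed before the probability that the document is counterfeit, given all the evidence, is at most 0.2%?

5

Prior odds: 0.785 ÷ 0.215 = 157/43.
Likelihood ratio per period-consistent finding = 1/6.
Target posterior odds = 0.002/0.998 = 1/499.
Require (1/6)ⁿ ≤ 1/499 ÷ (157/43) = 43/78343.
(1/6)⁴ = 1/1296 is still above 43/78343 but (1/6)⁵ = 1/7776 is at or below it, so n = 5.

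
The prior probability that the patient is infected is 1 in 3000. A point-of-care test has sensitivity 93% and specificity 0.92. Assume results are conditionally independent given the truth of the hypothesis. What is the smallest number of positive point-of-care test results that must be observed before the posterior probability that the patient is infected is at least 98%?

Prior odds: (1/3000) ÷ (2999/3000) = 1/2999.
False-positive rate = 1 − 0.92 = 0.08; likelihood ratio of a positive = 0.93/0.08 = 11.625.
Target odds: 0.98 ÷ 0.02 = 49.
Require 11.625ⁿ ≥ 49 ÷ (1/2999) = 146951.
11.625⁴ = 74805201/4096 falls short of 146951 but 11.625⁵ ≈212307 reaches it, so n = 5.

5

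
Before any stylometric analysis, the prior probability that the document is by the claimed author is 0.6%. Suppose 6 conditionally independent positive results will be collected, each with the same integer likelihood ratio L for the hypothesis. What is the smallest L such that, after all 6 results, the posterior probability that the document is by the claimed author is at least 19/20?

4

Prior odds = 0.006/0.994 = 3/497.
Target odds = 0.95/0.05 = 19.
Need L⁶ ≥ 19 ÷ (3/497) = 9443/3.
3⁶ = 729 < 9443/3 ≤ 4096 = 4⁶, so L = 4.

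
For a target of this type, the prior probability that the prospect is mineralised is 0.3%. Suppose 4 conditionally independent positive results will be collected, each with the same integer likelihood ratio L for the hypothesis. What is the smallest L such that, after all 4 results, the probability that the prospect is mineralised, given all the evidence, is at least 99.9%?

Prior odds = 0.003/0.997 = 3/997.
Target odds = 0.999/0.001 = 999.
Need L⁴ ≥ 999 ÷ (3/997) = 332001.
24⁴ = 331776 < 332001 ≤ 390625 = 25⁴, so L = 25.

25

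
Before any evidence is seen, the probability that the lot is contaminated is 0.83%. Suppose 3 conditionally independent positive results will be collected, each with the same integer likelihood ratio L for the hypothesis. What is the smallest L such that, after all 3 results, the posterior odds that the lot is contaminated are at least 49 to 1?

Prior odds = 0.0083/0.9917 = 83/9917.
Target odds = 49.
Need L³ ≥ 49 ÷ (83/9917) = 485933/83.
18³ = 5832 < 485933/83 ≤ 6859 = 19³, so L = 19.

19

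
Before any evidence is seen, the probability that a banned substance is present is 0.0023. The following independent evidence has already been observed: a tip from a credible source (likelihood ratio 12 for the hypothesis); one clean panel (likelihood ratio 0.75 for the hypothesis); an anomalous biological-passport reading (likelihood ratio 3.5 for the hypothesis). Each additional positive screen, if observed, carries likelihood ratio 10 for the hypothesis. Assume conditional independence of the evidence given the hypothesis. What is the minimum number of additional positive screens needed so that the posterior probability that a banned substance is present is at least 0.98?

Prior odds = 0.0023/0.9977 = 23/9977.
Combined Bayes factor of the evidence already in hand = 12 × 0.75 × 3.5 = 31.5.
Odds after that evidence = (23/9977) × 31.5 = 1449/19954.
Target odds = 0.98/0.02 = 49.
Need 10ⁿ ≥ 49 ÷ (1449/19954) = 139678/207.
10² = 100 falls short of 139678/207 but 10³ = 1000 reaches it, so n = 3.

3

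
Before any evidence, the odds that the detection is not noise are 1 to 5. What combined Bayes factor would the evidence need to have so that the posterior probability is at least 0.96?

120

Prior odds = 0.2.
Target odds = 0.96/0.04 = 24.
Required Bayes factor = 24 ÷ 0.2 = 120.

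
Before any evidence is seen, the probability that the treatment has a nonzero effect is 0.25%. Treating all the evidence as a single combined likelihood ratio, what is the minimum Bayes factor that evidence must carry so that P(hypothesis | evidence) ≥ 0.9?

3591

Prior odds = 0.0025/0.9975 = 1/399.
Target odds = 0.9/0.1 = 9.
Required Bayes factor = 9 ÷ (1/399) = 3591.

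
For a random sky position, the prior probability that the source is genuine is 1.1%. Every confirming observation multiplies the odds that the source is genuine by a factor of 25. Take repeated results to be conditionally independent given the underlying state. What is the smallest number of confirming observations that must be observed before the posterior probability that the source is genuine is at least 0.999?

Prior odds = 0.011/0.989 = 11/989.
Likelihood ratio per confirming observation = 25.
Target odds: 0.999 ÷ 0.001 = 999.
Need (11/989) × 25ⁿ ≥ 999, i.e. 25ⁿ ≥ 988011/11.
25³ = 15625 falls short of 988011/11 but 25⁴ = 390625 reaches it, so n = 4.

4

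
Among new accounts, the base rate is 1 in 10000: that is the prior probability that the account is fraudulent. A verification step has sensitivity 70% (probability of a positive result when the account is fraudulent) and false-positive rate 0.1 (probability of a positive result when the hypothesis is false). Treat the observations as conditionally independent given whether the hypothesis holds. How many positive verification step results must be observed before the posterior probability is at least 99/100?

Prior odds = 0.0001/0.9999 = 1/9999.
Likelihood ratio of a positive result = 0.7/0.1 = 7.
Target posterior odds = 0.99/0.01 = 99.
Need (1/9999) × 7ⁿ ≥ 99, i.e. 7ⁿ ≥ 989901.
7⁷ = 823543 falls short of 989901 but 7⁸ = 5764801 reaches it, so n = 8.

8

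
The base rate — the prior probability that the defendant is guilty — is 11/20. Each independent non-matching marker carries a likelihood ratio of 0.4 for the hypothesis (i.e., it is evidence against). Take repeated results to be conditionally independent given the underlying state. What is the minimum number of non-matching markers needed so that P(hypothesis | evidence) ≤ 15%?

Prior odds = 0.55/0.45 = 11/9.
Likelihood ratio per non-matching marker = 0.4.
Target posterior odds = 0.15/0.85 = 3/17.
Need (11/9) × 0.4ⁿ ≤ 3/17, i.e. 0.4ⁿ ≤ 27/187.
0.4² = 0.16 is still above 27/187 but 0.4³ = 0.064 is at or below it, so n = 3.

3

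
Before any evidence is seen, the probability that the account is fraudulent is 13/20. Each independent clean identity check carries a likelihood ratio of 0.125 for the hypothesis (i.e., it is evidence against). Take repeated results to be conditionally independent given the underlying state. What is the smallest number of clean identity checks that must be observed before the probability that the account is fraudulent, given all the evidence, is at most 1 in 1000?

4

Prior odds: 0.65 ÷ 0.35 = 13/7.
Likelihood ratio per clean identity check = 0.125.
Target posterior odds = 0.001/0.999 = 1/999.
Need (13/7) × 0.125ⁿ ≤ 1/999, i.e. 0.125ⁿ ≤ 7/12987.
0.125³ = 0.001953125 is still above 7/12987 but 0.125⁴ = 1/4096 is at or below it, so n = 4.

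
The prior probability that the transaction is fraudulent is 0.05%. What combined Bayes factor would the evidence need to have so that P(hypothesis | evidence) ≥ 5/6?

9995

Prior odds = 0.0005/0.9995 = 1/1999.
Target odds = (5/6)/(1/6) = 5.
Required Bayes factor = 5 ÷ (1/1999) = 9995.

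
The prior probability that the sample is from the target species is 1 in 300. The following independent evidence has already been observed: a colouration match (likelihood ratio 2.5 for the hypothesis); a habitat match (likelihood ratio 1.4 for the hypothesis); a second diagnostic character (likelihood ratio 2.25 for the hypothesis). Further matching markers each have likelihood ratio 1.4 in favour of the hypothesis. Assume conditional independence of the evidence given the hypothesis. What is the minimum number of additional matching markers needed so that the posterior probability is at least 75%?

Prior odds = (1/300)/(299/300) = 1/299.
Combined Bayes factor of the evidence already in hand = 2.5 × 1.4 × 2.25 = 7.875.
Odds after that evidence = (1/299) × 7.875 = 63/2392.
Target odds = 0.75/0.25 = 3.
Need 1.4ⁿ ≥ 3 ÷ (63/2392) = 2392/21.
1.4¹⁴ ≈111.12 falls short of 2392/21 but 1.4¹⁵ ≈155.568 reaches it, so n = 15.

15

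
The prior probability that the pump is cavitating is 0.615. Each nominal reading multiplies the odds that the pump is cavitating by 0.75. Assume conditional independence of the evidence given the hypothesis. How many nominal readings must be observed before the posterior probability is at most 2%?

Prior odds = 0.615/0.385 = 123/77.
Likelihood ratio per nominal reading = 0.75.
Target odds: 0.02 ÷ 0.98 = 1/49.
Require 0.75ⁿ ≤ 1/49 ÷ (123/77) = 11/861.
0.75¹⁵ ≈0.0133635 is still above 11/861 but 0.75¹⁶ ≈0.0100226 is at or below it, so n = 16.

16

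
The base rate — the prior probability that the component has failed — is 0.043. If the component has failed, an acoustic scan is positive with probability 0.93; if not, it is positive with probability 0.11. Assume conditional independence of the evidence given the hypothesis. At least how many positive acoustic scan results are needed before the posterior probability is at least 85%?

Prior odds = 0.043/0.957 = 43/957.
Likelihood ratio of a positive = 0.93/0.11 = 93/11.
Target posterior odds = 0.85/0.15 = 17/3.
Require (93/11)ⁿ ≥ 17/3 ÷ (43/957) = 5423/43.
(93/11)² = 8649/121 falls short of 5423/43 but (93/11)³ = 804357/1331 reaches it, so n = 3.

3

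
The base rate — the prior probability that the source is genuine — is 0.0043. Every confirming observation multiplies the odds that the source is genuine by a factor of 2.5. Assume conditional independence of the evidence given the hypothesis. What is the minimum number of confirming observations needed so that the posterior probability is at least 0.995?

12

Prior odds = 0.0043/0.9957 = 43/9957.
Likelihood ratio per confirming observation = 2.5.
Target odds: 0.995 ÷ 0.005 = 199.
Need (43/9957) × 2.5ⁿ ≥ 199, i.e. 2.5ⁿ ≥ 1981443/43.
2.5¹¹ = 48828125/2048 falls short of 1981443/43 but 2.5¹² = 244140625/4096 reaches it, so n = 12.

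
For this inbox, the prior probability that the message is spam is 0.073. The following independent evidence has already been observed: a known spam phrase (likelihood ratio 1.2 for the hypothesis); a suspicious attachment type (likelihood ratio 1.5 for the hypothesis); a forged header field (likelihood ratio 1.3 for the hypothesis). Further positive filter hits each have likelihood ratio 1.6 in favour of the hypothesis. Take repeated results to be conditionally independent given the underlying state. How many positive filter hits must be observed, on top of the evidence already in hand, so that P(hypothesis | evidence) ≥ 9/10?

9

Prior odds = 0.073/0.927 = 73/927.
Combined Bayes factor of the evidence already in hand = 1.2 × 1.5 × 1.3 = 2.34.
Odds after that evidence = (73/927) × 2.34 = 949/5150.
Target odds = 0.9/0.1 = 9.
Need 1.6ⁿ ≥ 9 ÷ (949/5150) = 46350/949.
1.6⁸ = 16777216/390625 falls short of 46350/949 but 1.6⁹ = 134217728/1953125 reaches it, so n = 9.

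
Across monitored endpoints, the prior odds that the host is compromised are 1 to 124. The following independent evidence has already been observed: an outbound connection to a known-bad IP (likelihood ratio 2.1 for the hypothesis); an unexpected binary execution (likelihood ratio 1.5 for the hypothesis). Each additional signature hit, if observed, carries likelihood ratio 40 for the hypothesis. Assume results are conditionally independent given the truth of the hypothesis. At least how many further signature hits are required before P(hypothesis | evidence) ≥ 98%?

Prior odds = 1/124.
Combined Bayes factor of the evidence already in hand = 2.1 × 1.5 = 3.15.
Odds after that evidence = (1/124) × 3.15 = 63/2480.
Target odds = 0.98/0.02 = 49.
Need 40ⁿ ≥ 49 ÷ (63/2480) = 17360/9.
40² = 1600 falls short of 17360/9 but 40³ = 64000 reaches it, so n = 3.

3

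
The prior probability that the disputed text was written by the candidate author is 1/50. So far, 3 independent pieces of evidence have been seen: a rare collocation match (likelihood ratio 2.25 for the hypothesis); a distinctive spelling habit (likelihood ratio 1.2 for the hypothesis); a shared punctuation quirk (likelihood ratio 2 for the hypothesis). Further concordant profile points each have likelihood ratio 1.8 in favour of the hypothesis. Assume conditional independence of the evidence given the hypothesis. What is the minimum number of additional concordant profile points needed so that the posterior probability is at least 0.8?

Prior odds = 0.02/0.98 = 1/49.
Combined Bayes factor of the evidence already in hand = 2.25 × 1.2 × 2 = 5.4.
Odds after that evidence = (1/49) × 5.4 = 27/245.
Target odds = 0.8/0.2 = 4.
Need 1.8ⁿ ≥ 4 ÷ (27/245) = 980/27.
1.8⁶ = 531441/15625 falls short of 980/27 but 1.8⁷ = 4782969/78125 reaches it, so n = 7.

7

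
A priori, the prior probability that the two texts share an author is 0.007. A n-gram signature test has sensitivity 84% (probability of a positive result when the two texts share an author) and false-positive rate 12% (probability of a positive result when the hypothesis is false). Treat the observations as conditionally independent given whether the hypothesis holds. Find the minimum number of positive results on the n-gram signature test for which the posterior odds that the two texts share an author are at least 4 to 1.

Prior odds: 0.007 ÷ 0.993 = 7/993.
Likelihood ratio of a positive result = 0.84/0.12 = 7.
Target odds = 4.
Need (7/993) × 7ⁿ ≥ 4, i.e. 7ⁿ ≥ 3972/7.
7³ = 343 falls short of 3972/7 but 7⁴ = 2401 reaches it, so n = 4.

4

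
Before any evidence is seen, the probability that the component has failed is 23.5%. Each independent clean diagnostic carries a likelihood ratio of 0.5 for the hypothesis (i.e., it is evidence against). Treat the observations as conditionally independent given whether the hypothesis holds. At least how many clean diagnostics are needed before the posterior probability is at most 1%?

Prior odds: 0.235 ÷ 0.765 = 47/153.
Likelihood ratio per clean diagnostic = 0.5.
Target odds: 0.01 ÷ 0.99 = 1/99.
Need (47/153) × 0.5ⁿ ≤ 1/99, i.e. 0.5ⁿ ≤ 17/517.
0.5⁴ = 0.0625 is still above 17/517 but 0.5⁵ = 0.03125 is at or below it, so n = 5.

5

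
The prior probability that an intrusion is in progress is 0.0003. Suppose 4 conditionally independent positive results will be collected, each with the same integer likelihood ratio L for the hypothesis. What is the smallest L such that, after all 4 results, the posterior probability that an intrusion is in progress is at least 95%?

Prior odds = 0.0003/0.9997 = 3/9997.
Target odds = 0.95/0.05 = 19.
Need L⁴ ≥ 19 ÷ (3/9997) = 189943/3.
15⁴ = 50625 < 189943/3 ≤ 65536 = 16⁴, so L = 16.

16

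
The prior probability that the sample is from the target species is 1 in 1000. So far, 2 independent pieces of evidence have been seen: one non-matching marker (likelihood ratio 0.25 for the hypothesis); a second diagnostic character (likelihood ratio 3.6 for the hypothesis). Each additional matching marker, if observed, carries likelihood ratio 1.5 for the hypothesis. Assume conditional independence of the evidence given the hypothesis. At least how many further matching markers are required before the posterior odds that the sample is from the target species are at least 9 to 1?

Prior odds = 0.001/0.999 = 1/999.
Combined Bayes factor of the evidence already in hand = 0.25 × 3.6 = 0.9.
Odds after that evidence = (1/999) × 0.9 = 1/1110.
Target odds = 9.
Need 1.5ⁿ ≥ 9 ÷ (1/1110) = 9990.
1.5²² ≈7481.83 falls short of 9990 but 1.5²³ ≈11222.7 reaches it, so n = 23.

23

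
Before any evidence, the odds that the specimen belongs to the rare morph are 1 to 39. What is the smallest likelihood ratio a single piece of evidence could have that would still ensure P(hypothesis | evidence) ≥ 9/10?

Prior odds = 1/39.
Target odds = 0.9/0.1 = 9.
Required Bayes factor = 9 ÷ (1/39) = 351.

351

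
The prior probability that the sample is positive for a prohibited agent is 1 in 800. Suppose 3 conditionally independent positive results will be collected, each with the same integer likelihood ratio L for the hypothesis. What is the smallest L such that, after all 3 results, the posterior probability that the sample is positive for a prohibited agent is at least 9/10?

20

Prior odds = 0.00125/0.99875 = 1/799.
Target odds = 0.9/0.1 = 9.
Need L³ ≥ 9 ÷ (1/799) = 7191.
19³ = 6859 < 7191 ≤ 8000 = 20³, so L = 20.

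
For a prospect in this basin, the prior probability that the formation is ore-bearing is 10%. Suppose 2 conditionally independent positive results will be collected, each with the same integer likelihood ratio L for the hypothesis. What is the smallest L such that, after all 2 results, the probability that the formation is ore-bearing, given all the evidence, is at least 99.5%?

Prior odds = 0.1/0.9 = 1/9.
Target odds = 0.995/0.005 = 199.
Need L² ≥ 199 ÷ (1/9) = 1791.
42² = 1764 < 1791 ≤ 1849 = 43², so L = 43.

43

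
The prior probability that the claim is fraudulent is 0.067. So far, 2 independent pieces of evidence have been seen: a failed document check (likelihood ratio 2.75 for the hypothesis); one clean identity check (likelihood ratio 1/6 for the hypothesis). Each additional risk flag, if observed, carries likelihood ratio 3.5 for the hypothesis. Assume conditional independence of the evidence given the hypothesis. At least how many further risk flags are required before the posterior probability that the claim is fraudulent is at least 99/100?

7

Prior odds = 0.067/0.933 = 67/933.
Combined Bayes factor of the evidence already in hand = 2.75 × (1/6) = 11/24.
Odds after that evidence = (67/933) × 11/24 = 737/22392.
Target odds = 0.99/0.01 = 99.
Need 3.5ⁿ ≥ 99 ÷ (737/22392) = 201528/67.
3.5⁶ = 1838.265625 falls short of 201528/67 but 3.5⁷ = 823543/128 reaches it, so n = 7.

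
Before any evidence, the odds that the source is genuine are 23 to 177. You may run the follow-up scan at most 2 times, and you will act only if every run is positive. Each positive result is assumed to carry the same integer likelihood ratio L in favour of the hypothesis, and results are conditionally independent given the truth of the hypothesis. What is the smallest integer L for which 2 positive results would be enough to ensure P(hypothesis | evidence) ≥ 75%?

5

Prior odds = 23/177.
Target odds = 0.75/0.25 = 3.
Need L² ≥ 3 ÷ (23/177) = 531/23.
4² = 16 < 531/23 ≤ 25 = 5², so L = 5.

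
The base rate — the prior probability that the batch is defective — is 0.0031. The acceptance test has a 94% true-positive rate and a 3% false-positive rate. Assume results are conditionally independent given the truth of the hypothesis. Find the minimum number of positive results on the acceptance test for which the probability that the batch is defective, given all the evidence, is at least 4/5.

Prior odds = 0.0031/0.9969 = 31/9969.
Likelihood ratio of a positive result = 0.94/0.03 = 94/3.
Target odds: 0.8 ÷ 0.2 = 4.
Need (31/9969) × (94/3)ⁿ ≥ 4, i.e. (94/3)ⁿ ≥ 39876/31.
(94/3)² = 8836/9 falls short of 39876/31 but (94/3)³ = 830584/27 reaches it, so n = 3.

3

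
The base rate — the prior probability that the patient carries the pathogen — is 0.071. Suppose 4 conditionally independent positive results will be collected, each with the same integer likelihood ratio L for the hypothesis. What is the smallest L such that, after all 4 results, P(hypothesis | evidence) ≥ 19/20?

4

Prior odds = 0.071/0.929 = 71/929.
Target odds = 0.95/0.05 = 19.
Need L⁴ ≥ 19 ÷ (71/929) = 17651/71.
3⁴ = 81 < 17651/71 ≤ 256 = 4⁴, so L = 4.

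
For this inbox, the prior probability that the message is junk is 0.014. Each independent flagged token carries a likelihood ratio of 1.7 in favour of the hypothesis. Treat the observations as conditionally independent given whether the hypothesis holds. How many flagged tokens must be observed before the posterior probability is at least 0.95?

Prior odds = 0.014/0.986 = 7/493.
Likelihood ratio per flagged token = 1.7.
Target odds: 0.95 ÷ 0.05 = 19.
Require 1.7ⁿ ≥ 19 ÷ (7/493) = 9367/7.
1.7¹³ ≈990.458 falls short of 9367/7 but 1.7¹⁴ ≈1683.78 reaches it, so n = 14.

14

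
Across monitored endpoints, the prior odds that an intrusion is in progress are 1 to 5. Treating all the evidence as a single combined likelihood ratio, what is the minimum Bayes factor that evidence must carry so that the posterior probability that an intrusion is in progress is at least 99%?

495

Prior odds = 0.2.
Target odds = 0.99/0.01 = 99.
Required Bayes factor = 99 ÷ 0.2 = 495.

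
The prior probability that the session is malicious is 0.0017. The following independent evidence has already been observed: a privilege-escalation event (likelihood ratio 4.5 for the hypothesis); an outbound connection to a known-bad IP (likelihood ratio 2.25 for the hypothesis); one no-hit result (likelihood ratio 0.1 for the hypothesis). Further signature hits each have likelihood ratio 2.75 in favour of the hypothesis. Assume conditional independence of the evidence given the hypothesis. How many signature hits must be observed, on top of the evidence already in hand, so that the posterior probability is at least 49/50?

Prior odds = 0.0017/0.9983 = 17/9983.
Combined Bayes factor of the evidence already in hand = 4.5 × 2.25 × 0.1 = 1.0125.
Odds after that evidence = (17/9983) × 1.0125 = 1377/798640.
Target odds = 0.98/0.02 = 49.
Need 2.75ⁿ ≥ 49 ÷ (1377/798640) = 39133360/1377.
2.75¹⁰ ≈24735.9 falls short of 39133360/1377 but 2.75¹¹ ≈68023.6 reaches it, so n = 11.

11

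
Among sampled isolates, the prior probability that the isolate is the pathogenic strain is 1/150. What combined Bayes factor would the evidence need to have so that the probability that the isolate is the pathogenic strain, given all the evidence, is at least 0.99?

14751

Prior odds = (1/150)/(149/150) = 1/149.
Target odds = 0.99/0.01 = 99.
Required Bayes factor = 99 ÷ (1/149) = 14751.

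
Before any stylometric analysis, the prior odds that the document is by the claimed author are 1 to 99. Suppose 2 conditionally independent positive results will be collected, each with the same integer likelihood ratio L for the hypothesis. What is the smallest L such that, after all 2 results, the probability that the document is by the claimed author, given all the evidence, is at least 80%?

Prior odds = 1/99.
Target odds = 0.8/0.2 = 4.
Need L² ≥ 4 ÷ (1/99) = 396.
19² = 361 < 396 ≤ 400 = 20², so L = 20.

20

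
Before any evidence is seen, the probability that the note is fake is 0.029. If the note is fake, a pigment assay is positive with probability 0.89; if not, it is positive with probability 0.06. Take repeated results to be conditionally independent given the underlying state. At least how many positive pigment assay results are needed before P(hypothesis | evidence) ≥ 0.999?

4

Prior odds: 0.029 ÷ 0.971 = 29/971.
Likelihood ratio of a positive = 0.89/0.06 = 89/6.
Target odds: 0.999 ÷ 0.001 = 999.
Need (29/971) × (89/6)ⁿ ≥ 999, i.e. (89/6)ⁿ ≥ 970029/29.
(89/6)³ = 704969/216 falls short of 970029/29 but (89/6)⁴ = 62742241/1296 reaches it, so n = 4.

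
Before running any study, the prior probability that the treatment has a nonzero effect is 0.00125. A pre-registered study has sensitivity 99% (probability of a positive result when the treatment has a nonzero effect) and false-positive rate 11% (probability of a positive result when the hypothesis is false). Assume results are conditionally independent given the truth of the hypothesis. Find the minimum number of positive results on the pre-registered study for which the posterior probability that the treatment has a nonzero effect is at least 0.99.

Prior odds = 0.00125/0.99875 = 1/799.
Likelihood ratio of a positive result = 0.99/0.11 = 9.
Target posterior odds = 0.99/0.01 = 99.
Require 9ⁿ ≥ 99 ÷ (1/799) = 79101.
9⁵ = 59049 falls short of 79101 but 9⁶ = 531441 reaches it, so n = 6.

6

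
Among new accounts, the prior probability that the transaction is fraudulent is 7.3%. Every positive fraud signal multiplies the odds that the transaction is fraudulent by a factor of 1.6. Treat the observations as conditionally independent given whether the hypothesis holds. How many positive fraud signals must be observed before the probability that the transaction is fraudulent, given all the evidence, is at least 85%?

10

Prior odds: 0.073 ÷ 0.927 = 73/927.
Likelihood ratio per positive fraud signal = 1.6.
Target odds: 0.85 ÷ 0.15 = 17/3.
Require 1.6ⁿ ≥ 17/3 ÷ (73/927) = 5253/73.
1.6⁹ = 134217728/1953125 falls short of 5253/73 but 1.6¹⁰ ≈109.951 reaches it, so n = 10.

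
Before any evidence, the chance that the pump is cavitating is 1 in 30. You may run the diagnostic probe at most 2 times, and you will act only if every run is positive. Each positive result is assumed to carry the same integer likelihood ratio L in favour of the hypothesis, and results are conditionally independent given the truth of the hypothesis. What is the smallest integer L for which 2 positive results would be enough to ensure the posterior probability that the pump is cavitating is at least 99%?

54

Prior odds = (1/30)/(29/30) = 1/29.
Target odds = 0.99/0.01 = 99.
Need L² ≥ 99 ÷ (1/29) = 2871.
53² = 2809 < 2871 ≤ 2916 = 54², so L = 54.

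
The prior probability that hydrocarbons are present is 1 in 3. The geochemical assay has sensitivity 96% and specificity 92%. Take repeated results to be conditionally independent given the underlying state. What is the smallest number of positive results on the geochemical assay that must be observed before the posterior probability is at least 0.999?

Prior odds: (1/3) ÷ (2/3) = 0.5.
False-positive rate = 1 − 0.92 = 0.08; likelihood ratio of a positive = 0.96/0.08 = 12.
Target posterior odds = 0.999/0.001 = 999.
Need 0.5 × 12ⁿ ≥ 999, i.e. 12ⁿ ≥ 1998.
12³ = 1728 falls short of 1998 but 12⁴ = 20736 reaches it, so n = 4.

4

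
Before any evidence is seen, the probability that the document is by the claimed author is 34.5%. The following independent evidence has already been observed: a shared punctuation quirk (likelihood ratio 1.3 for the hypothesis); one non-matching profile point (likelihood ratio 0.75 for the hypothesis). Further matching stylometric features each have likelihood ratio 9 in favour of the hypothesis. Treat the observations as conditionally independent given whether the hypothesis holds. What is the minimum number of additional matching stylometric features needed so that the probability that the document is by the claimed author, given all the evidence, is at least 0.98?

3

Prior odds = 0.345/0.655 = 69/131.
Combined Bayes factor of the evidence already in hand = 1.3 × 0.75 = 0.975.
Odds after that evidence = (69/131) × 0.975 = 2691/5240.
Target odds = 0.98/0.02 = 49.
Need 9ⁿ ≥ 49 ÷ (2691/5240) = 256760/2691.
9² = 81 falls short of 256760/2691 but 9³ = 729 reaches it, so n = 3.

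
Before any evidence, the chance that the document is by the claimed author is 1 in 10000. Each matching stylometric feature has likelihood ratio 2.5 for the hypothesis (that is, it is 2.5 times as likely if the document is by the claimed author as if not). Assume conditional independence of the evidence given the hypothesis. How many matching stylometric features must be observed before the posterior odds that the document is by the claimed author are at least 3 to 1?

Prior odds: 0.0001 ÷ 0.9999 = 1/9999.
Likelihood ratio per matching stylometric feature = 2.5.
Target odds = 3.
Require 2.5ⁿ ≥ 3 ÷ (1/9999) = 29997.
2.5¹¹ = 48828125/2048 falls short of 29997 but 2.5¹² = 244140625/4096 reaches it, so n = 12.

12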